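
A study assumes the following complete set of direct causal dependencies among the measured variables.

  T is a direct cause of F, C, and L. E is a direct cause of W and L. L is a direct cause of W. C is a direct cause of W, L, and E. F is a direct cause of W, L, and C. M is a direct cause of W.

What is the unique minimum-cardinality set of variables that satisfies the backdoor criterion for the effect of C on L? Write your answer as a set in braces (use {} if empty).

Variables eligible for adjustment (non-descendants of C, excluding C and L): {F, M, T}.
Backdoor paths from C to L:
  P1: C <- T -> F -> L
  P2: C <- T -> F -> W <- E -> L
  P3: C <- T -> F -> W <- L
  P4: C <- T -> L
  P5: C <- F <- T -> L
  P6: C <- F -> L
  P7: C <- F -> W <- E -> L
  P8: C <- F -> W <- L
The empty set is not sufficient: P1 (C <- T -> F -> L) has no collider blocking it and no conditioned non-collider, so it is open.
Try {F, T}:
  P1: blocked at fork node T ∈ conditioning set.
  P2: blocked at fork node T ∈ conditioning set.
  P3: blocked at fork node T ∈ conditioning set.
  P4: blocked at fork node T ∈ conditioning set.
  P5: blocked at chain node F ∈ conditioning set.
  P6: blocked at fork node F ∈ conditioning set.
  P7: blocked at fork node F ∈ conditioning set.
  P8: blocked at fork node F ∈ conditioning set.
{F, T} contains no descendant of C and blocks every backdoor path.
Every element of {F, T} is needed (dropping F leaves P6 open; dropping T leaves P4 open), so no proper subset is valid.
Among all size-2 subsets of the eligible variables, only {F, T} blocks every backdoor path, so it is the unique smallest valid adjustment set.

{F, T}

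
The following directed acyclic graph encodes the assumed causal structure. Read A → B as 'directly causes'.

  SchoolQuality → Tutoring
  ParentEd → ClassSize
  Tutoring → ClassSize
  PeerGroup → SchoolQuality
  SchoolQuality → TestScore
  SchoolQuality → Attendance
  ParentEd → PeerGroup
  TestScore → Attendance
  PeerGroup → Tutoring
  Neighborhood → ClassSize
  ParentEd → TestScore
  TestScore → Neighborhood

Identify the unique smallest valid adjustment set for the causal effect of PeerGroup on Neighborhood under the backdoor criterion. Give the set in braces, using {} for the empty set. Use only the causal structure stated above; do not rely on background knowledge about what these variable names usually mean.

Variables eligible for adjustment (non-descendants of PeerGroup, excluding PeerGroup and Neighborhood): {ParentEd}.
Backdoor paths from PeerGroup to Neighborhood:
  P1: PeerGroup <- ParentEd -> TestScore <- SchoolQuality -> Tutoring -> ClassSize <- Neighborhood
  P2: PeerGroup <- ParentEd -> TestScore -> Neighborhood
  P3: PeerGroup <- ParentEd -> TestScore -> Attendance <- SchoolQuality -> Tutoring -> ClassSize <- Neighborhood
  P4: PeerGroup <- ParentEd -> ClassSize <- Tutoring <- SchoolQuality -> TestScore -> Neighborhood
  P5: PeerGroup <- ParentEd -> ClassSize <- Tutoring <- SchoolQuality -> Attendance <- TestScore -> Neighborhood
  P6: PeerGroup <- ParentEd -> ClassSize <- Neighborhood
The empty set is not sufficient: P2 (PeerGroup <- ParentEd -> TestScore -> Neighborhood) has no collider blocking it and no conditioned non-collider, so it is open.
Try {ParentEd}:
  P1: blocked at fork node ParentEd ∈ conditioning set.
  P2: blocked at fork node ParentEd ∈ conditioning set.
  P3: blocked at fork node ParentEd ∈ conditioning set.
  P4: blocked at fork node ParentEd ∈ conditioning set.
  P5: blocked at fork node ParentEd ∈ conditioning set.
  P6: blocked at fork node ParentEd ∈ conditioning set.
{ParentEd} contains no descendant of PeerGroup and blocks every backdoor path.
{ParentEd} is the unique smallest valid adjustment set.

{ParentEd}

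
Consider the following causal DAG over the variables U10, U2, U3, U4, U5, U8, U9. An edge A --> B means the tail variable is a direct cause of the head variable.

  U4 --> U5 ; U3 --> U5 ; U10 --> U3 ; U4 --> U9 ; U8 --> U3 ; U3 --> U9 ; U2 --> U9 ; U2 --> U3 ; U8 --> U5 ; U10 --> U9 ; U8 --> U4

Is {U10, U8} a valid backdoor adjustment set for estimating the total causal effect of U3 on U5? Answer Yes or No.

Yes

Backdoor paths from U3 to U5 (paths whose first edge points into U3):
  P1: U3 <- U2 -> U9 <- U4 <- U8 -> U5
  P2: U3 <- U2 -> U9 <- U4 -> U5
  P3: U3 <- U8 -> U4 -> U5
  P4: U3 <- U8 -> U5
  P5: U3 <- U10 -> U9 <- U4 <- U8 -> U5
  P6: U3 <- U10 -> U9 <- U4 -> U5
Condition 1 (no descendant of U3 in the set): holds — descendants of U3 are {U5, U9}; none are in {U10, U8}.
Condition 2 (every backdoor path blocked by {U10, U8}):
  P1: blocked at collider U9 (neither it nor any descendant is in the conditioning set).
  P2: blocked at collider U9 (neither it nor any descendant is in the conditioning set).
  P3: blocked at fork node U8 ∈ conditioning set.
  P4: blocked at fork node U8 ∈ conditioning set.
  P5: blocked at fork node U10 ∈ conditioning set.
  P6: blocked at fork node U10 ∈ conditioning set.
{U10, U8} satisfies the backdoor criterion.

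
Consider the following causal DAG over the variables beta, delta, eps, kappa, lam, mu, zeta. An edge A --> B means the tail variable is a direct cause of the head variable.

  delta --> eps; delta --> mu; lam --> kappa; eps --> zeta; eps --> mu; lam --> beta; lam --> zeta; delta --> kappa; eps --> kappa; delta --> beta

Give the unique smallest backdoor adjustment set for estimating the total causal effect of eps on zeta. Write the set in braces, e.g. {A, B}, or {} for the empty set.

Variables eligible for adjustment (non-descendants of eps, excluding eps and zeta): {beta, delta, lam}.
Backdoor paths from eps to zeta:
  P1: eps <- delta -> beta <- lam -> zeta
  P2: eps <- delta -> kappa <- lam -> zeta
Each backdoor path contains an unconditioned collider, so every path is already blocked with the empty conditioning set:
  P1: blocked at collider beta (neither it nor any descendant is in the conditioning set).
  P2: blocked at collider kappa (neither it nor any descendant is in the conditioning set).
The empty set is therefore the unique smallest valid set.

{}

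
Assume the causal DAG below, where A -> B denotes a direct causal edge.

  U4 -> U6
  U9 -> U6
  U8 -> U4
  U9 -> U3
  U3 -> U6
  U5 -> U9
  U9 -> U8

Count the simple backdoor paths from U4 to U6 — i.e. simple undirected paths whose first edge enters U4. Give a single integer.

A backdoor path from U4 to U6 is any simple undirected path whose first edge points into U4 (i.e. leaves U4 via a parent).
Parents of U4: {U8}.
Enumerating:
  P1: U4 <- U8 <- U9 -> U3 -> U6
  P2: U4 <- U8 <- U9 -> U6
That exhausts the simple backdoor paths. Count: 2.

2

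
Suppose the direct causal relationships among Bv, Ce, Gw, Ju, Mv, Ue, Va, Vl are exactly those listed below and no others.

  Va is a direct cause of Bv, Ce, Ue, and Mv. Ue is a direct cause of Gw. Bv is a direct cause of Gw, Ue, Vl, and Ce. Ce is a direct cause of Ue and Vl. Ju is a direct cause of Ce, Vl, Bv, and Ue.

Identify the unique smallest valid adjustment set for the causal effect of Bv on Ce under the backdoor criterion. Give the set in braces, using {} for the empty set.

{Ju, Va}

Variables eligible for adjustment (non-descendants of Bv, excluding Bv and Ce): {Ju, Mv, Va}.
Backdoor paths from Bv to Ce:
  P1: Bv <- Va -> Ce
  P2: Bv <- Va -> Ue <- Ju -> Ce
  P3: Bv <- Va -> Ue <- Ju -> Vl <- Ce
  P4: Bv <- Va -> Ue <- Ce
  P5: Bv <- Ju -> Ce
  P6: Bv <- Ju -> Ue <- Va -> Ce
  P7: Bv <- Ju -> Ue <- Ce
  P8: Bv <- Ju -> Vl <- Ce
The empty set is not sufficient: P1 (Bv <- Va -> Ce) has no collider blocking it and no conditioned non-collider, so it is open.
Try {Ju, Va}:
  P1: blocked at fork node Va ∈ conditioning set.
  P2: blocked at fork node Va ∈ conditioning set.
  P3: blocked at fork node Va ∈ conditioning set.
  P4: blocked at fork node Va ∈ conditioning set.
  P5: blocked at fork node Ju ∈ conditioning set.
  P6: blocked at fork node Ju ∈ conditioning set.
  P7: blocked at fork node Ju ∈ conditioning set.
  P8: blocked at fork node Ju ∈ conditioning set.
{Ju, Va} contains no descendant of Bv and blocks every backdoor path.
Every element of {Ju, Va} is needed (dropping Ju leaves P5 open; dropping Va leaves P1 open), so no proper subset is valid.
Among all size-2 subsets of the eligible variables, only {Ju, Va} blocks every backdoor path, so it is the unique smallest valid adjustment set.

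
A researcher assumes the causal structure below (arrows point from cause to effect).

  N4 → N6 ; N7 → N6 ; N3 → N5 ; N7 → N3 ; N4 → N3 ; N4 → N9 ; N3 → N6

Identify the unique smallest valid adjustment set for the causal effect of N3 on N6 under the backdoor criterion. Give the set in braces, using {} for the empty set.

{N4, N7}

Variables eligible for adjustment (non-descendants of N3, excluding N3 and N6): {N4, N7, N9}.
Backdoor paths from N3 to N6:
  P1: N3 <- N7 -> N6
  P2: N3 <- N4 -> N6
The empty set is not sufficient: P1 (N3 <- N7 -> N6) has no collider blocking it and no conditioned non-collider, so it is open.
Try {N4, N7}:
  P1: blocked at fork node N7 ∈ conditioning set.
  P2: blocked at fork node N4 ∈ conditioning set.
{N4, N7} contains no descendant of N3 and blocks every backdoor path.
Every element of {N4, N7} is needed (dropping N4 leaves P2 open; dropping N7 leaves P1 open), so no proper subset is valid.
Among all size-2 subsets of the eligible variables, only {N4, N7} blocks every backdoor path, so it is the unique smallest valid adjustment set.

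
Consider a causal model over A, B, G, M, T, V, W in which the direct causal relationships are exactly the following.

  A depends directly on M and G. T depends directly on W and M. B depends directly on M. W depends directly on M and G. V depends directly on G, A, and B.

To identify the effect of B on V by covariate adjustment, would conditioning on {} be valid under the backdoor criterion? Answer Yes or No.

Backdoor paths from B to V (paths whose first edge points into B):
  P1: B <- M -> W <- G -> A -> V
  P2: B <- M -> W <- G -> V
  P3: B <- M -> T <- W <- G -> A -> V
  P4: B <- M -> T <- W <- G -> V
  P5: B <- M -> A <- G -> V
  P6: B <- M -> A -> V
Condition 1 (no descendant of B in the set): holds — descendants of B are {V}; none are in {}.
Condition 2 (every backdoor path blocked by {}):
  P1: blocked at collider W (neither it nor any descendant is in the conditioning set).
  P2: blocked at collider W (neither it nor any descendant is in the conditioning set).
  P3: blocked at collider T (neither it nor any descendant is in the conditioning set).
  P4: blocked at collider T (neither it nor any descendant is in the conditioning set).
  P5: blocked at collider A (neither it nor any descendant is in the conditioning set).
  P6: open — no interior node is in the conditioning set.
{} does not satisfy the backdoor criterion.

No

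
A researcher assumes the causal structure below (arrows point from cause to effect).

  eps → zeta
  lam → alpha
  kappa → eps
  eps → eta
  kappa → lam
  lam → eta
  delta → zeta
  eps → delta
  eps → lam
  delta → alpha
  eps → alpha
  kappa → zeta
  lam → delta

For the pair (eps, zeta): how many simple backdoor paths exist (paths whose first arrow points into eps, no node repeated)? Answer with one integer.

3

A backdoor path from eps to zeta is any simple undirected path whose first edge points into eps (i.e. leaves eps via a parent).
Parents of eps: {kappa}.
Enumerating:
  P1: eps <- kappa -> lam -> delta -> zeta
  P2: eps <- kappa -> lam -> alpha <- delta -> zeta
  P3: eps <- kappa -> zeta
That exhausts the simple backdoor paths. Count: 3.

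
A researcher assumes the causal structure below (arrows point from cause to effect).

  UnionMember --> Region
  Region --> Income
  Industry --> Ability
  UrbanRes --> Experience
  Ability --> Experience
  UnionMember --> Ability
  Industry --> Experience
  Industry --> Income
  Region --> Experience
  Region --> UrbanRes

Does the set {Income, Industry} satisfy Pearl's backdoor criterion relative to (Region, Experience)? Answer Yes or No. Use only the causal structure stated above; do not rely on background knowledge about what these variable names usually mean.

Backdoor paths from Region to Experience (paths whose first edge points into Region):
  P1: Region <- UnionMember -> Ability <- Industry -> Experience
  P2: Region <- UnionMember -> Ability -> Experience
Condition 1 (no descendant of Region in the set): FAILS — Income is a descendant of Region.
Condition 2 (every backdoor path blocked by {Income, Industry}):
  P1: blocked at collider Ability (neither it nor any descendant is in the conditioning set).
  P2: open — no interior node is in the conditioning set.
{Income, Industry} does not satisfy the backdoor criterion.

No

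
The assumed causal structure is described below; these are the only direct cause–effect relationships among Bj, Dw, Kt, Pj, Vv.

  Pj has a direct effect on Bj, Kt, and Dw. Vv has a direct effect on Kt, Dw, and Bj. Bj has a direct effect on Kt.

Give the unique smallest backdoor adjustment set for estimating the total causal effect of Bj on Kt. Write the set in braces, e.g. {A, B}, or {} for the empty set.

{Pj, Vv}

Variables eligible for adjustment (non-descendants of Bj, excluding Bj and Kt): {Dw, Pj, Vv}.
Backdoor paths from Bj to Kt:
  P1: Bj <- Pj -> Dw <- Vv -> Kt
  P2: Bj <- Pj -> Kt
  P3: Bj <- Vv -> Dw <- Pj -> Kt
  P4: Bj <- Vv -> Kt
The empty set is not sufficient: P2 (Bj <- Pj -> Kt) has no collider blocking it and no conditioned non-collider, so it is open.
Try {Pj, Vv}:
  P1: blocked at fork node Pj ∈ conditioning set.
  P2: blocked at fork node Pj ∈ conditioning set.
  P3: blocked at fork node Vv ∈ conditioning set.
  P4: blocked at fork node Vv ∈ conditioning set.
{Pj, Vv} contains no descendant of Bj and blocks every backdoor path.
Every element of {Pj, Vv} is needed (dropping Pj leaves P2 open; dropping Vv leaves P4 open), so no proper subset is valid.
Among all size-2 subsets of the eligible variables, only {Pj, Vv} blocks every backdoor path, so it is the unique smallest valid adjustment set.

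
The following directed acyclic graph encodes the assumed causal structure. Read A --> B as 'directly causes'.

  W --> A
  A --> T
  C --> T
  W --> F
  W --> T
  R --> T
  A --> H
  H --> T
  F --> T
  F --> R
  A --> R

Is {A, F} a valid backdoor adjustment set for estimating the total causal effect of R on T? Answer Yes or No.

Yes

Backdoor paths from R to T (paths whose first edge points into R):
  P1: R <- A <- W -> F -> T
  P2: R <- A <- W -> T
  P3: R <- A -> H -> T
  P4: R <- A -> T
  P5: R <- F <- W -> A -> H -> T
  P6: R <- F <- W -> A -> T
  P7: R <- F <- W -> T
  P8: R <- F -> T
Condition 1 (no descendant of R in the set): holds — descendants of R are {T}; none are in {A, F}.
Condition 2 (every backdoor path blocked by {A, F}):
  P1: blocked at chain node A ∈ conditioning set.
  P2: blocked at chain node A ∈ conditioning set.
  P3: blocked at fork node A ∈ conditioning set.
  P4: blocked at fork node A ∈ conditioning set.
  P5: blocked at chain node F ∈ conditioning set.
  P6: blocked at chain node F ∈ conditioning set.
  P7: blocked at chain node F ∈ conditioning set.
  P8: blocked at fork node F ∈ conditioning set.
{A, F} satisfies the backdoor criterion.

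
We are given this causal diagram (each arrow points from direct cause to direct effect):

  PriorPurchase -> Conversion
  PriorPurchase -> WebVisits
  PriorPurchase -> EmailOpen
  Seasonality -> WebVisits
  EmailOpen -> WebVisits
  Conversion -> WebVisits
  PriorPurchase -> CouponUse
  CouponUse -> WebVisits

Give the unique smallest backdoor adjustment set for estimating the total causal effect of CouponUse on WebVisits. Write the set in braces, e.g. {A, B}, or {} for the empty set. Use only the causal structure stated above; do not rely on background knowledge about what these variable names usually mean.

{PriorPurchase}

Variables eligible for adjustment (non-descendants of CouponUse, excluding CouponUse and WebVisits): {Conversion, EmailOpen, PriorPurchase, Seasonality}.
Backdoor paths from CouponUse to WebVisits:
  P1: CouponUse <- PriorPurchase -> Conversion -> WebVisits
  P2: CouponUse <- PriorPurchase -> EmailOpen -> WebVisits
  P3: CouponUse <- PriorPurchase -> WebVisits
The empty set is not sufficient: P1 (CouponUse <- PriorPurchase -> Conversion -> WebVisits) has no collider blocking it and no conditioned non-collider, so it is open.
Try {PriorPurchase}:
  P1: blocked at fork node PriorPurchase ∈ conditioning set.
  P2: blocked at fork node PriorPurchase ∈ conditioning set.
  P3: blocked at fork node PriorPurchase ∈ conditioning set.
{PriorPurchase} contains no descendant of CouponUse and blocks every backdoor path.
No other singleton works — e.g. {Seasonality} leaves P1 open — so {PriorPurchase} is the unique smallest valid adjustment set.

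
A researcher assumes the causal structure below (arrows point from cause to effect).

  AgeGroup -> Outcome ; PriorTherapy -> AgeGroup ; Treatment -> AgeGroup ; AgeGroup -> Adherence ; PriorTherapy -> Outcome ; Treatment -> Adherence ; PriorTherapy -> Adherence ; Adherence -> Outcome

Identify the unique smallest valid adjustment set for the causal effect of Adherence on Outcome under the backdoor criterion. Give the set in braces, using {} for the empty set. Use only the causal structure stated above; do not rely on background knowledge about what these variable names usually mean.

{AgeGroup, PriorTherapy}

Variables eligible for adjustment (non-descendants of Adherence, excluding Adherence and Outcome): {AgeGroup, PriorTherapy, Treatment}.
Backdoor paths from Adherence to Outcome:
  P1: Adherence <- Treatment -> AgeGroup <- PriorTherapy -> Outcome
  P2: Adherence <- Treatment -> AgeGroup -> Outcome
  P3: Adherence <- PriorTherapy -> AgeGroup -> Outcome
  P4: Adherence <- PriorTherapy -> Outcome
  P5: Adherence <- AgeGroup <- PriorTherapy -> Outcome
  P6: Adherence <- AgeGroup -> Outcome
The empty set is not sufficient: P2 (Adherence <- Treatment -> AgeGroup -> Outcome) has no collider blocking it and no conditioned non-collider, so it is open.
Try {AgeGroup, PriorTherapy}:
  P1: blocked at fork node PriorTherapy ∈ conditioning set.
  P2: blocked at chain node AgeGroup ∈ conditioning set.
  P3: blocked at fork node PriorTherapy ∈ conditioning set.
  P4: blocked at fork node PriorTherapy ∈ conditioning set.
  P5: blocked at chain node AgeGroup ∈ conditioning set.
  P6: blocked at fork node AgeGroup ∈ conditioning set.
{AgeGroup, PriorTherapy} contains no descendant of Adherence and blocks every backdoor path.
Every element of {AgeGroup, PriorTherapy} is needed (dropping AgeGroup leaves P2 open; dropping PriorTherapy leaves P1 open), so no proper subset is valid.
Among all size-2 subsets of the eligible variables, only {AgeGroup, PriorTherapy} blocks every backdoor path, so it is the unique smallest valid adjustment set.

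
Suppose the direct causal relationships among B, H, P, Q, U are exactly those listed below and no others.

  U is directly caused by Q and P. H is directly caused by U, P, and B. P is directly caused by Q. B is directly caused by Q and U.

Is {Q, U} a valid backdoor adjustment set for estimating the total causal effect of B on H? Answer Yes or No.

Yes

Backdoor paths from B to H (paths whose first edge points into B):
  P1: B <- Q -> P -> U -> H
  P2: B <- Q -> P -> H
  P3: B <- Q -> U <- P -> H
  P4: B <- Q -> U -> H
  P5: B <- U <- Q -> P -> H
  P6: B <- U <- P -> H
  P7: B <- U -> H
Condition 1 (no descendant of B in the set): holds — descendants of B are {H}; none are in {Q, U}.
Condition 2 (every backdoor path blocked by {Q, U}):
  P1: blocked at fork node Q ∈ conditioning set.
  P2: blocked at fork node Q ∈ conditioning set.
  P3: blocked at fork node Q ∈ conditioning set.
  P4: blocked at fork node Q ∈ conditioning set.
  P5: blocked at chain node U ∈ conditioning set.
  P6: blocked at chain node U ∈ conditioning set.
  P7: blocked at fork node U ∈ conditioning set.
{Q, U} satisfies the backdoor criterion.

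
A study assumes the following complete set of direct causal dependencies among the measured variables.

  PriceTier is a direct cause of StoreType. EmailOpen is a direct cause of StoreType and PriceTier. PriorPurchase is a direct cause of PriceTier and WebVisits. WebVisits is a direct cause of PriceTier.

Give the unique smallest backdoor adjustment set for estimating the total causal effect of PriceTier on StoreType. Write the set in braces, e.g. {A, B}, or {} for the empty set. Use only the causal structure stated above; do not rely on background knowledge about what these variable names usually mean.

{EmailOpen}

Variables eligible for adjustment (non-descendants of PriceTier, excluding PriceTier and StoreType): {EmailOpen, PriorPurchase, WebVisits}.
Backdoor paths from PriceTier to StoreType:
  P1: PriceTier <- EmailOpen -> StoreType
The empty set is not sufficient: P1 (PriceTier <- EmailOpen -> StoreType) has no collider blocking it and no conditioned non-collider, so it is open.
Try {EmailOpen}:
  P1: blocked at fork node EmailOpen ∈ conditioning set.
{EmailOpen} contains no descendant of PriceTier and blocks every backdoor path.
No other singleton works — e.g. {PriorPurchase} leaves P1 open — so {EmailOpen} is the unique smallest valid adjustment set.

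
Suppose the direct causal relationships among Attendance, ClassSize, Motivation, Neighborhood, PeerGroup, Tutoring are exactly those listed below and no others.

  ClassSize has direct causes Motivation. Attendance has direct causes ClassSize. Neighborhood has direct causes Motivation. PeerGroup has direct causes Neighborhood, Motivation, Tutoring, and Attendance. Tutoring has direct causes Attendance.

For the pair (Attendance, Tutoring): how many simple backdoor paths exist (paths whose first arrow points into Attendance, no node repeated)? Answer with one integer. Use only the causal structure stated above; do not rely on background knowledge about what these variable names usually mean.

2

A backdoor path from Attendance to Tutoring is any simple undirected path whose first edge points into Attendance (i.e. leaves Attendance via a parent).
Parents of Attendance: {ClassSize}.
Enumerating:
  P1: Attendance <- ClassSize <- Motivation -> Neighborhood -> PeerGroup <- Tutoring
  P2: Attendance <- ClassSize <- Motivation -> PeerGroup <- Tutoring
That exhausts the simple backdoor paths. Count: 2.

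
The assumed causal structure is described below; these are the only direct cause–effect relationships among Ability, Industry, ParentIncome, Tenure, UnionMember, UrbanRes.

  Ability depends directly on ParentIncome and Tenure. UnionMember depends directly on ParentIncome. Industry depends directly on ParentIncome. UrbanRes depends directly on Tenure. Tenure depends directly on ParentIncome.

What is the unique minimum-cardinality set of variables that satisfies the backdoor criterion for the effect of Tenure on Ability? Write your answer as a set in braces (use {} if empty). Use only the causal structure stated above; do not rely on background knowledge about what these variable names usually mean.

Variables eligible for adjustment (non-descendants of Tenure, excluding Tenure and Ability): {Industry, ParentIncome, UnionMember}.
Backdoor paths from Tenure to Ability:
  P1: Tenure <- ParentIncome -> Ability
The empty set is not sufficient: P1 (Tenure <- ParentIncome -> Ability) has no collider blocking it and no conditioned non-collider, so it is open.
Try {ParentIncome}:
  P1: blocked at fork node ParentIncome ∈ conditioning set.
{ParentIncome} contains no descendant of Tenure and blocks every backdoor path.
No other singleton works — e.g. {UnionMember} leaves P1 open — so {ParentIncome} is the unique smallest valid adjustment set.

{ParentIncome}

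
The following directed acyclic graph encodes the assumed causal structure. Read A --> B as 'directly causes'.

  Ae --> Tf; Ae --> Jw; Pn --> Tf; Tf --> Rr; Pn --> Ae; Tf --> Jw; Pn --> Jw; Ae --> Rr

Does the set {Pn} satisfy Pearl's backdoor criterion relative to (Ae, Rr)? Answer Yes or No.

Yes

Backdoor paths from Ae to Rr (paths whose first edge points into Ae):
  P1: Ae <- Pn -> Tf -> Rr
  P2: Ae <- Pn -> Jw <- Tf -> Rr
Condition 1 (no descendant of Ae in the set): holds — descendants of Ae are {Jw, Rr, Tf}; none are in {Pn}.
Condition 2 (every backdoor path blocked by {Pn}):
  P1: blocked at fork node Pn ∈ conditioning set.
  P2: blocked at fork node Pn ∈ conditioning set.
{Pn} satisfies the backdoor criterion.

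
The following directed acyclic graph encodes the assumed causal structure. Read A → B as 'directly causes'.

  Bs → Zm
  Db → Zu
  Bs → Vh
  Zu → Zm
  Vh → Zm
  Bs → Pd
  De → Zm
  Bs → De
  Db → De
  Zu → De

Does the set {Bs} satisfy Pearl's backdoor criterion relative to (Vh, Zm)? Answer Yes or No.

Yes

Backdoor paths from Vh to Zm (paths whose first edge points into Vh):
  P1: Vh <- Bs -> De <- Db -> Zu -> Zm
  P2: Vh <- Bs -> De <- Zu -> Zm
  P3: Vh <- Bs -> De -> Zm
  P4: Vh <- Bs -> Zm
Condition 1 (no descendant of Vh in the set): holds — descendants of Vh are {Zm}; none are in {Bs}.
Condition 2 (every backdoor path blocked by {Bs}):
  P1: blocked at fork node Bs ∈ conditioning set.
  P2: blocked at fork node Bs ∈ conditioning set.
  P3: blocked at fork node Bs ∈ conditioning set.
  P4: blocked at fork node Bs ∈ conditioning set.
{Bs} satisfies the backdoor criterion.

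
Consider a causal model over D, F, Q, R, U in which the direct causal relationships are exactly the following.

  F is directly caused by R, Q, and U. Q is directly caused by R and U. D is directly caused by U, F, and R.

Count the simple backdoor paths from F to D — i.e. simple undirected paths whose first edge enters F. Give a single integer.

A backdoor path from F to D is any simple undirected path whose first edge points into F (i.e. leaves F via a parent).
Parents of F: {Q, R, U}.
Enumerating:
  P1: F <- R -> Q <- U -> D
  P2: F <- R -> D
  P3: F <- U -> Q <- R -> D
  P4: F <- U -> D
  P5: F <- Q <- R -> D
  P6: F <- Q <- U -> D
That exhausts the simple backdoor paths. Count: 6.

6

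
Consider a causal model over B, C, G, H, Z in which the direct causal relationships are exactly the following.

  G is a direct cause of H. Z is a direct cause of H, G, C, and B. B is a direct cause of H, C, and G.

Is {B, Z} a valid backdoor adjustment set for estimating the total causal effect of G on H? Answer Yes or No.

Backdoor paths from G to H (paths whose first edge points into G):
  P1: G <- Z -> B -> H
  P2: G <- Z -> C <- B -> H
  P3: G <- Z -> H
  P4: G <- B <- Z -> H
  P5: G <- B -> C <- Z -> H
  P6: G <- B -> H
Condition 1 (no descendant of G in the set): holds — descendants of G are {H}; none are in {B, Z}.
Condition 2 (every backdoor path blocked by {B, Z}):
  P1: blocked at fork node Z ∈ conditioning set.
  P2: blocked at fork node Z ∈ conditioning set.
  P3: blocked at fork node Z ∈ conditioning set.
  P4: blocked at chain node B ∈ conditioning set.
  P5: blocked at fork node B ∈ conditioning set.
  P6: blocked at fork node B ∈ conditioning set.
{B, Z} satisfies the backdoor criterion.

Yes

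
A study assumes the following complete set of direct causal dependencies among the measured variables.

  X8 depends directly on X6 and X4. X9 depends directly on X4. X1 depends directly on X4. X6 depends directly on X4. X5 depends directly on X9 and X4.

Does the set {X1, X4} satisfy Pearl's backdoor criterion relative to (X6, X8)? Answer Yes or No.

Backdoor paths from X6 to X8 (paths whose first edge points into X6):
  P1: X6 <- X4 -> X8
Condition 1 (no descendant of X6 in the set): holds — descendants of X6 are {X8}; none are in {X1, X4}.
Condition 2 (every backdoor path blocked by {X1, X4}):
  P1: blocked at fork node X4 ∈ conditioning set.
{X1, X4} satisfies the backdoor criterion.

Yes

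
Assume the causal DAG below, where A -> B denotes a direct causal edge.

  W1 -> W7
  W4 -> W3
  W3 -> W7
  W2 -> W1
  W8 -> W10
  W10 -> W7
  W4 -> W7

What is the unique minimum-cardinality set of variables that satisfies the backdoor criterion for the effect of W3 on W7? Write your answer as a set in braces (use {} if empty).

Variables eligible for adjustment (non-descendants of W3, excluding W3 and W7): {W1, W10, W2, W4, W8}.
Backdoor paths from W3 to W7:
  P1: W3 <- W4 -> W7
The empty set is not sufficient: P1 (W3 <- W4 -> W7) has no collider blocking it and no conditioned non-collider, so it is open.
Try {W4}:
  P1: blocked at fork node W4 ∈ conditioning set.
{W4} contains no descendant of W3 and blocks every backdoor path.
No other singleton works — e.g. {W2} leaves P1 open — so {W4} is the unique smallest valid adjustment set.

{W4}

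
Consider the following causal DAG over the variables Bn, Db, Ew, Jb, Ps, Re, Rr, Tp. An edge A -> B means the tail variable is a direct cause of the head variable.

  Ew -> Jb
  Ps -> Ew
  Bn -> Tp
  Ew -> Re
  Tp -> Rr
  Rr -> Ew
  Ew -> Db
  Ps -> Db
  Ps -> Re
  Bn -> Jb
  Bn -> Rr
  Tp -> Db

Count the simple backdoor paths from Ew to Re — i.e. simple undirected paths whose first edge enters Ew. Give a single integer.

3

A backdoor path from Ew to Re is any simple undirected path whose first edge points into Ew (i.e. leaves Ew via a parent).
Parents of Ew: {Ps, Rr}.
Enumerating:
  P1: Ew <- Rr <- Bn -> Tp -> Db <- Ps -> Re
  P2: Ew <- Rr <- Tp -> Db <- Ps -> Re
  P3: Ew <- Ps -> Re
That exhausts the simple backdoor paths. Count: 3.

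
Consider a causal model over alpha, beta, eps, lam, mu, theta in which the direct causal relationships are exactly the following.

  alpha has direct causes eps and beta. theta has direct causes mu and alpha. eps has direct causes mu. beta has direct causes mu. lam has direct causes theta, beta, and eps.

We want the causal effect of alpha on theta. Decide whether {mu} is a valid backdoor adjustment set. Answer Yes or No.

Backdoor paths from alpha to theta (paths whose first edge points into alpha):
  P1: alpha <- beta <- mu -> eps -> lam <- theta
  P2: alpha <- beta <- mu -> theta
  P3: alpha <- beta -> lam <- eps <- mu -> theta
  P4: alpha <- beta -> lam <- theta
  P5: alpha <- eps <- mu -> beta -> lam <- theta
  P6: alpha <- eps <- mu -> theta
  P7: alpha <- eps -> lam <- beta <- mu -> theta
  P8: alpha <- eps -> lam <- theta
Condition 1 (no descendant of alpha in the set): holds — descendants of alpha are {lam, theta}; none are in {mu}.
Condition 2 (every backdoor path blocked by {mu}):
  P1: blocked at fork node mu ∈ conditioning set.
  P2: blocked at fork node mu ∈ conditioning set.
  P3: blocked at collider lam (neither it nor any descendant is in the conditioning set).
  P4: blocked at collider lam (neither it nor any descendant is in the conditioning set).
  P5: blocked at fork node mu ∈ conditioning set.
  P6: blocked at fork node mu ∈ conditioning set.
  P7: blocked at collider lam (neither it nor any descendant is in the conditioning set).
  P8: blocked at collider lam (neither it nor any descendant is in the conditioning set).
{mu} satisfies the backdoor criterion.

Yes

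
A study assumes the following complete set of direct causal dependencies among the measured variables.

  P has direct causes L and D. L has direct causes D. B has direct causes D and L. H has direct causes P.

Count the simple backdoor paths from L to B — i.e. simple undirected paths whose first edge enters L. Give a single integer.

A backdoor path from L to B is any simple undirected path whose first edge points into L (i.e. leaves L via a parent).
Parents of L: {D}.
Enumerating:
  P1: L <- D -> B
That exhausts the simple backdoor paths. Count: 1.

1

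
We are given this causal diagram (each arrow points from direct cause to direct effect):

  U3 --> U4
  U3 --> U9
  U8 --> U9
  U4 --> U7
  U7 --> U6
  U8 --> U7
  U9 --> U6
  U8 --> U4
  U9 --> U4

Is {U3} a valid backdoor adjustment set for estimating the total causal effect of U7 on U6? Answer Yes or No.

Backdoor paths from U7 to U6 (paths whose first edge points into U7):
  P1: U7 <- U8 -> U9 -> U6
  P2: U7 <- U8 -> U4 <- U3 -> U9 -> U6
  P3: U7 <- U8 -> U4 <- U9 -> U6
  P4: U7 <- U4 <- U8 -> U9 -> U6
  P5: U7 <- U4 <- U3 -> U9 -> U6
  P6: U7 <- U4 <- U9 -> U6
Condition 1 (no descendant of U7 in the set): holds — descendants of U7 are {U6}; none are in {U3}.
Condition 2 (every backdoor path blocked by {U3}):
  P1: open — no interior node is in the conditioning set.
  P2: blocked at collider U4 (neither it nor any descendant is in the conditioning set).
  P3: blocked at collider U4 (neither it nor any descendant is in the conditioning set).
  P4: open — no interior node is in the conditioning set.
  P5: blocked at fork node U3 ∈ conditioning set.
  P6: open — no interior node is in the conditioning set.
{U3} does not satisfy the backdoor criterion.

No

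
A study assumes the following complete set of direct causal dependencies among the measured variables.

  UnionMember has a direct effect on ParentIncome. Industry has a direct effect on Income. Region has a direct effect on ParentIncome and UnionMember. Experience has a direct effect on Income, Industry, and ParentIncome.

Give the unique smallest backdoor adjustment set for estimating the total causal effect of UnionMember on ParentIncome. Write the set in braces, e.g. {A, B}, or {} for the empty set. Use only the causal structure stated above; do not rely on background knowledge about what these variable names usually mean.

{Region}

Variables eligible for adjustment (non-descendants of UnionMember, excluding UnionMember and ParentIncome): {Experience, Income, Industry, Region}.
Backdoor paths from UnionMember to ParentIncome:
  P1: UnionMember <- Region -> ParentIncome
The empty set is not sufficient: P1 (UnionMember <- Region -> ParentIncome) has no collider blocking it and no conditioned non-collider, so it is open.
Try {Region}:
  P1: blocked at fork node Region ∈ conditioning set.
{Region} contains no descendant of UnionMember and blocks every backdoor path.
No other singleton works — e.g. {Experience} leaves P1 open — so {Region} is the unique smallest valid adjustment set.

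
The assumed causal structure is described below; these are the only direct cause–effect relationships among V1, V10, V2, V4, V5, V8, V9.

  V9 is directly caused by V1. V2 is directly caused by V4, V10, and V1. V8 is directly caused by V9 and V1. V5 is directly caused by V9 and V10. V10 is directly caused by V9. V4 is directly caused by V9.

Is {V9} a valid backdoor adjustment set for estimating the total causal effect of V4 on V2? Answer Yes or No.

Yes

Backdoor paths from V4 to V2 (paths whose first edge points into V4):
  P1: V4 <- V9 <- V1 -> V2
  P2: V4 <- V9 -> V10 -> V2
  P3: V4 <- V9 -> V8 <- V1 -> V2
  P4: V4 <- V9 -> V5 <- V10 -> V2
Condition 1 (no descendant of V4 in the set): holds — descendants of V4 are {V2}; none are in {V9}.
Condition 2 (every backdoor path blocked by {V9}):
  P1: blocked at chain node V9 ∈ conditioning set.
  P2: blocked at fork node V9 ∈ conditioning set.
  P3: blocked at fork node V9 ∈ conditioning set.
  P4: blocked at fork node V9 ∈ conditioning set.
{V9} satisfies the backdoor criterion.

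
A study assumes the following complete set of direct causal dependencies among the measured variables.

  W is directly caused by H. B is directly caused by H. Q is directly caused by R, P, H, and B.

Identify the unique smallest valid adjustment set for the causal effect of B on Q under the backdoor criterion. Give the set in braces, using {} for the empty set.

{H}

Variables eligible for adjustment (non-descendants of B, excluding B and Q): {H, P, R, W}.
Backdoor paths from B to Q:
  P1: B <- H -> Q
The empty set is not sufficient: P1 (B <- H -> Q) has no collider blocking it and no conditioned non-collider, so it is open.
Try {H}:
  P1: blocked at fork node H ∈ conditioning set.
{H} contains no descendant of B and blocks every backdoor path.
No other singleton works — e.g. {R} leaves P1 open — so {H} is the unique smallest valid adjustment set.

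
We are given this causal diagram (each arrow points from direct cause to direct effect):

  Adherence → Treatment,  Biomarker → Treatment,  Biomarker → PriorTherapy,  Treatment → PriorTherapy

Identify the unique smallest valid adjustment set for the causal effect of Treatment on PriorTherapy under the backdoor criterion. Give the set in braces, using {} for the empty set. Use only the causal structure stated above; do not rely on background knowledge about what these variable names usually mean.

Variables eligible for adjustment (non-descendants of Treatment, excluding Treatment and PriorTherapy): {Adherence, Biomarker}.
Backdoor paths from Treatment to PriorTherapy:
  P1: Treatment <- Biomarker -> PriorTherapy
The empty set is not sufficient: P1 (Treatment <- Biomarker -> PriorTherapy) has no collider blocking it and no conditioned non-collider, so it is open.
Try {Biomarker}:
  P1: blocked at fork node Biomarker ∈ conditioning set.
{Biomarker} contains no descendant of Treatment and blocks every backdoor path.
No other singleton works — e.g. {Adherence} leaves P1 open — so {Biomarker} is the unique smallest valid adjustment set.

{Biomarker}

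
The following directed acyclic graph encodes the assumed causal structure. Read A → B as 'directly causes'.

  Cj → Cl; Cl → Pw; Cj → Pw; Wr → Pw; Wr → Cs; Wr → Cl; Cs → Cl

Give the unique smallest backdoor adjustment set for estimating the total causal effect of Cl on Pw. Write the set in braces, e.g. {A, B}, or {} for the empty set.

{Cj, Wr}

Variables eligible for adjustment (non-descendants of Cl, excluding Cl and Pw): {Cj, Cs, Wr}.
Backdoor paths from Cl to Pw:
  P1: Cl <- Cj -> Pw
  P2: Cl <- Wr -> Pw
  P3: Cl <- Cs <- Wr -> Pw
The empty set is not sufficient: P1 (Cl <- Cj -> Pw) has no collider blocking it and no conditioned non-collider, so it is open.
Try {Cj, Wr}:
  P1: blocked at fork node Cj ∈ conditioning set.
  P2: blocked at fork node Wr ∈ conditioning set.
  P3: blocked at fork node Wr ∈ conditioning set.
{Cj, Wr} contains no descendant of Cl and blocks every backdoor path.
Every element of {Cj, Wr} is needed (dropping Cj leaves P1 open; dropping Wr leaves P2 open), so no proper subset is valid.
Among all size-2 subsets of the eligible variables, only {Cj, Wr} blocks every backdoor path, so it is the unique smallest valid adjustment set.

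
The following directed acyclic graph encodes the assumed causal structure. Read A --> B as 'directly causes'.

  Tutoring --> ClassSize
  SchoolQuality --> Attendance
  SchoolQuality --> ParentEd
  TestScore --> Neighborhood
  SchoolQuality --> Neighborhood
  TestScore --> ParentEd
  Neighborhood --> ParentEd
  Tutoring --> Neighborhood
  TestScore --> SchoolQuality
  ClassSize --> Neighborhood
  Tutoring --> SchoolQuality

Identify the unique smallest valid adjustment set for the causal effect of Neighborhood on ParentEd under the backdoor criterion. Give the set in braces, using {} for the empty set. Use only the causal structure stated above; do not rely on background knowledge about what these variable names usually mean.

Variables eligible for adjustment (non-descendants of Neighborhood, excluding Neighborhood and ParentEd): {Attendance, ClassSize, SchoolQuality, TestScore, Tutoring}.
Backdoor paths from Neighborhood to ParentEd:
  P1: Neighborhood <- Tutoring -> SchoolQuality <- TestScore -> ParentEd
  P2: Neighborhood <- Tutoring -> SchoolQuality -> ParentEd
  P3: Neighborhood <- TestScore -> SchoolQuality -> ParentEd
  P4: Neighborhood <- TestScore -> ParentEd
  P5: Neighborhood <- ClassSize <- Tutoring -> SchoolQuality <- TestScore -> ParentEd
  P6: Neighborhood <- ClassSize <- Tutoring -> SchoolQuality -> ParentEd
  P7: Neighborhood <- SchoolQuality <- TestScore -> ParentEd
  P8: Neighborhood <- SchoolQuality -> ParentEd
The empty set is not sufficient: P2 (Neighborhood <- Tutoring -> SchoolQuality -> ParentEd) has no collider blocking it and no conditioned non-collider, so it is open.
Try {SchoolQuality, TestScore}:
  P1: blocked at fork node TestScore ∈ conditioning set.
  P2: blocked at chain node SchoolQuality ∈ conditioning set.
  P3: blocked at fork node TestScore ∈ conditioning set.
  P4: blocked at fork node TestScore ∈ conditioning set.
  P5: blocked at fork node TestScore ∈ conditioning set.
  P6: blocked at chain node SchoolQuality ∈ conditioning set.
  P7: blocked at chain node SchoolQuality ∈ conditioning set.
  P8: blocked at fork node SchoolQuality ∈ conditioning set.
{SchoolQuality, TestScore} contains no descendant of Neighborhood and blocks every backdoor path.
Every element of {SchoolQuality, TestScore} is needed (dropping SchoolQuality leaves P2 open; dropping TestScore leaves P1 open), so no proper subset is valid.
Among all size-2 subsets of the eligible variables, only {SchoolQuality, TestScore} blocks every backdoor path, so it is the unique smallest valid adjustment set.

{SchoolQuality, TestScore}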